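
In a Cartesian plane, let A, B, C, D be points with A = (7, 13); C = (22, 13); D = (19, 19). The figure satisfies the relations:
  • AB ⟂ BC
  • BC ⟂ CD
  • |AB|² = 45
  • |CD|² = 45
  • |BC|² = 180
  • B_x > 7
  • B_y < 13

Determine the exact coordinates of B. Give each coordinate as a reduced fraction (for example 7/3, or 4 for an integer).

B = (10, 7)

1. B_x = 10  [[BC ⟂ CD ⇒ 3x-6y+12=0] ∩ [|B−(7, 13)|²=45]]
2. B_y = 7  [[BC ⟂ CD ⇒ 3x-6y+12=0] ∩ [|B−(7, 13)|²=45]]
   so B = (10, 7)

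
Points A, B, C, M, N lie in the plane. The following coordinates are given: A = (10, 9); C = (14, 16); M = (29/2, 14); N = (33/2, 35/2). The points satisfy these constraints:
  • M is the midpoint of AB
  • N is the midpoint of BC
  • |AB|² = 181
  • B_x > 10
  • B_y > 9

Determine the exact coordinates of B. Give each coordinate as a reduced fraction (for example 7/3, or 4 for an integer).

B = (19, 19)

1. B_x = 19  [B = 2·M−A = 2·(29/2, 14)−(10, 9)]
2. B_y = 19  [B = 2·M−A = 2·(29/2, 14)−(10, 9)]
   so B = (19, 19)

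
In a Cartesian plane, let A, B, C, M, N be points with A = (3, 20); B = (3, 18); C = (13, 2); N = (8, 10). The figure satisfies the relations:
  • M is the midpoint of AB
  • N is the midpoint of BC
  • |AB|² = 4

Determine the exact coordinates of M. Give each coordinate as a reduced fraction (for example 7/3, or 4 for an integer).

1. M_x = 3  [2·M = A+B = (3, 20)+(3, 18)]
2. M_y = 19  [2·M = A+B = (3, 20)+(3, 18)]
   so M = (3, 19)

M = (3, 19)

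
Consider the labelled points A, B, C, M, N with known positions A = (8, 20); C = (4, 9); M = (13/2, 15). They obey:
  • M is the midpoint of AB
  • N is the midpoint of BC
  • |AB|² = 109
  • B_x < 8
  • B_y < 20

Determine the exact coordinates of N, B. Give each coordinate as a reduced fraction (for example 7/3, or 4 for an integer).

1. B_x = 5  [B = 2·M−A = 2·(13/2, 15)−(8, 20)]
2. B_y = 10  [B = 2·M−A = 2·(13/2, 15)−(8, 20)]
   so B = (5, 10)
3. N_x = 9/2  [2·N = B+C = (5, 10)+(4, 9)]
4. N_y = 19/2  [2·N = B+C = (5, 10)+(4, 9)]
   so N = (9/2, 19/2)

N = (9/2, 19/2)
B = (5, 10)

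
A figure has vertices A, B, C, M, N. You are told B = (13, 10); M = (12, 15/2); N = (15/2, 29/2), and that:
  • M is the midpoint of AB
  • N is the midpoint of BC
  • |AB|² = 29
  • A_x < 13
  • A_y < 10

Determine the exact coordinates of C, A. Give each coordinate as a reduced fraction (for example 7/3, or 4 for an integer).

1. A_x = 11  [A = 2·M−B = 2·(12, 15/2)−(13, 10)]
2. A_y = 5  [A = 2·M−B = 2·(12, 15/2)−(13, 10)]
   so A = (11, 5)
3. C_x = 2  [C = 2·N−B = 2·(15/2, 29/2)−(13, 10)]
4. C_y = 19  [C = 2·N−B = 2·(15/2, 29/2)−(13, 10)]
   so C = (2, 19)

C = (2, 19)
A = (11, 5)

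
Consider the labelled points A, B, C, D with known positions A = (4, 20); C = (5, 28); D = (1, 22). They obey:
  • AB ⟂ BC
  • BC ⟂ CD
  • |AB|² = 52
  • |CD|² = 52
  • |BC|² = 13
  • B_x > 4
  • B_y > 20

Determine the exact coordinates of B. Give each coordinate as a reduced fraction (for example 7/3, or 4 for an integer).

B = (8, 26)

1. B_x = 8  [[BC ⟂ CD ⇒ 4x+6y-188=0] ∩ [|B−(4, 20)|²=52]]
2. B_y = 26  [[BC ⟂ CD ⇒ 4x+6y-188=0] ∩ [|B−(4, 20)|²=52]]
   so B = (8, 26)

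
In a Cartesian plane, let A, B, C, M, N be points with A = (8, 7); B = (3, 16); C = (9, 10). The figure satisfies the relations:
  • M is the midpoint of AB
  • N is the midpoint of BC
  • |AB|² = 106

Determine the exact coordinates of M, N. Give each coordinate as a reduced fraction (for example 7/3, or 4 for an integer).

1. M_x = 11/2  [2·M = A+B = (8, 7)+(3, 16)]
2. M_y = 23/2  [2·M = A+B = (8, 7)+(3, 16)]
   so M = (11/2, 23/2)
3. N_x = 6  [2·N = B+C = (3, 16)+(9, 10)]
4. N_y = 13  [2·N = B+C = (3, 16)+(9, 10)]
   so N = (6, 13)

M = (11/2, 23/2)
N = (6, 13)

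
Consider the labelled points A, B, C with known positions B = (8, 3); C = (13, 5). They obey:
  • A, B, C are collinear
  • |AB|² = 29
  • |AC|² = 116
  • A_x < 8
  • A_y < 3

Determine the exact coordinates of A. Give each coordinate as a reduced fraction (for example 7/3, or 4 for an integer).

A = (3, 1)

1. A_x = 3  [[A, B, C are collinear ⇒ -2x+5y+1=0] ∩ [|A−(8, 3)|²=29]]
2. A_y = 1  [[A, B, C are collinear ⇒ -2x+5y+1=0] ∩ [|A−(8, 3)|²=29]]
   so A = (3, 1)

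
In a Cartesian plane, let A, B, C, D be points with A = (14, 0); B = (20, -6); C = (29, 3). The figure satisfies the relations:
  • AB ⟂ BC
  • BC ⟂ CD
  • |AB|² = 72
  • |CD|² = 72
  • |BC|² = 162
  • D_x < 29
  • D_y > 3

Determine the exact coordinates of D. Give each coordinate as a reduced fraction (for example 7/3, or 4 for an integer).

1. D_x = 23  [[BC ⟂ CD ⇒ 9x+9y-288=0] ∩ [|D−(29, 3)|²=72]]
2. D_y = 9  [[BC ⟂ CD ⇒ 9x+9y-288=0] ∩ [|D−(29, 3)|²=72]]
   so D = (23, 9)

D = (23, 9)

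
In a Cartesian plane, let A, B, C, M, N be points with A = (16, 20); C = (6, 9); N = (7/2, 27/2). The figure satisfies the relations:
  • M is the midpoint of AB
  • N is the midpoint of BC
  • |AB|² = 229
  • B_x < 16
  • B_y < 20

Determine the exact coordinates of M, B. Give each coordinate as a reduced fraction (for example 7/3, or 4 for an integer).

M = (17/2, 19)
B = (1, 18)

1. B_x = 1  [B = 2·N−C = 2·(7/2, 27/2)−(6, 9)]
2. B_y = 18  [B = 2·N−C = 2·(7/2, 27/2)−(6, 9)]
   so B = (1, 18)
3. M_x = 17/2  [2·M = A+B = (16, 20)+(1, 18)]
4. M_y = 19  [2·M = A+B = (16, 20)+(1, 18)]
   so M = (17/2, 19)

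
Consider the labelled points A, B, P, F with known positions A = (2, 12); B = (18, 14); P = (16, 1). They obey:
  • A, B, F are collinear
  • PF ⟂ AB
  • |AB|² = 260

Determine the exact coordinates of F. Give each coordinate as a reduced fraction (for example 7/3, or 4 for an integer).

F = (938/65, 881/65)

1. F_x = 938/65  [[A, B, F are collinear ⇒ -2x+16y-188=0] ∩ [PF ⟂ AB ⇒ 16x+2y-258=0]]
2. F_y = 881/65  [[A, B, F are collinear ⇒ -2x+16y-188=0] ∩ [PF ⟂ AB ⇒ 16x+2y-258=0]]
   so F = (938/65, 881/65)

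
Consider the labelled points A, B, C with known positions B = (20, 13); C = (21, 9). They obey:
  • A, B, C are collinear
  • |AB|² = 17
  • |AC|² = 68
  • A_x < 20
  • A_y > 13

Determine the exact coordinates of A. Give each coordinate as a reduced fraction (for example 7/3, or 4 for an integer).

1. A_x = 19  [[A, B, C are collinear ⇒ 4x+1y-93=0] ∩ [|A−(20, 13)|²=17]]
2. A_y = 17  [[A, B, C are collinear ⇒ 4x+1y-93=0] ∩ [|A−(20, 13)|²=17]]
   so A = (19, 17)

A = (19, 17)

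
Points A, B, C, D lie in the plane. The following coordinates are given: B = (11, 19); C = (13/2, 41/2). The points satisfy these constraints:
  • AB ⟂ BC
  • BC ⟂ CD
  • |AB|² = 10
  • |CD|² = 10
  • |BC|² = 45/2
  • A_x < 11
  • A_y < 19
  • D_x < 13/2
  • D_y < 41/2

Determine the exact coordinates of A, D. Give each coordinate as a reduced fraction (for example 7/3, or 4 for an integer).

A = (10, 16)
D = (11/2, 35/2)

1. A_x = 10  [[AB ⟂ BC ⇒ 9/2x-3/2y-21=0] ∩ [|A−(11, 19)|²=10]]
2. A_y = 16  [[AB ⟂ BC ⇒ 9/2x-3/2y-21=0] ∩ [|A−(11, 19)|²=10]]
   so A = (10, 16)
3. D_x = 11/2  [[BC ⟂ CD ⇒ -9/2x+3/2y-3/2=0] ∩ [|D−(13/2, 41/2)|²=10]]
4. D_y = 35/2  [[BC ⟂ CD ⇒ -9/2x+3/2y-3/2=0] ∩ [|D−(13/2, 41/2)|²=10]]
   so D = (11/2, 35/2)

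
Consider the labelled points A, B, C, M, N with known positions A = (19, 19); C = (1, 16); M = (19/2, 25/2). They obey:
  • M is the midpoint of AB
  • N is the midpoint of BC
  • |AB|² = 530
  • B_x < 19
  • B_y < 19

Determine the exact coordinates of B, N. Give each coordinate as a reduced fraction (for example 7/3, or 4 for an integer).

1. B_x = 0  [B = 2·M−A = 2·(19/2, 25/2)−(19, 19)]
2. B_y = 6  [B = 2·M−A = 2·(19/2, 25/2)−(19, 19)]
   so B = (0, 6)
3. N_x = 1/2  [2·N = B+C = (0, 6)+(1, 16)]
4. N_y = 11  [2·N = B+C = (0, 6)+(1, 16)]
   so N = (1/2, 11)

B = (0, 6)
N = (1/2, 11)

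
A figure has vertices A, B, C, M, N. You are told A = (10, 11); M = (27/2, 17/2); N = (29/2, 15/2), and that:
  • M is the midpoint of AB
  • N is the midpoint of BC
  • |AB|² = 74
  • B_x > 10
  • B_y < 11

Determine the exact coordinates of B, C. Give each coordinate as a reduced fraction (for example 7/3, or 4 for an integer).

B = (17, 6)
C = (12, 9)

1. B_x = 17  [B = 2·M−A = 2·(27/2, 17/2)−(10, 11)]
2. B_y = 6  [B = 2·M−A = 2·(27/2, 17/2)−(10, 11)]
   so B = (17, 6)
3. C_x = 12  [C = 2·N−B = 2·(29/2, 15/2)−(17, 6)]
4. C_y = 9  [C = 2·N−B = 2·(29/2, 15/2)−(17, 6)]
   so C = (12, 9)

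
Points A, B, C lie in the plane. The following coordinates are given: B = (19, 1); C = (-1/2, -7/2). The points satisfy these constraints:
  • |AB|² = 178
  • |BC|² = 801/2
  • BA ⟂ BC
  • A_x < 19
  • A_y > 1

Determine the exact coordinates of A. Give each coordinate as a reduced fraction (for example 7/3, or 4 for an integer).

1. A_x = 16  [[BA ⟂ BC ⇒ -39/2x-9/2y+375=0] ∩ [|A−(19, 1)|²=178]]
2. A_y = 14  [[BA ⟂ BC ⇒ -39/2x-9/2y+375=0] ∩ [|A−(19, 1)|²=178]]
   so A = (16, 14)

A = (16, 14)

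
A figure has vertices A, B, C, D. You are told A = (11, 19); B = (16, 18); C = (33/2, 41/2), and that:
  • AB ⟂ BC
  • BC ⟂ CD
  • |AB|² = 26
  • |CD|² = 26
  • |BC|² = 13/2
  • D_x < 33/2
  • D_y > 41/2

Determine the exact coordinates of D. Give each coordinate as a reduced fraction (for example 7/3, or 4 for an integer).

1. D_x = 23/2  [[BC ⟂ CD ⇒ 1/2x+5/2y-119/2=0] ∩ [|D−(33/2, 41/2)|²=26]]
2. D_y = 43/2  [[BC ⟂ CD ⇒ 1/2x+5/2y-119/2=0] ∩ [|D−(33/2, 41/2)|²=26]]
   so D = (23/2, 43/2)

D = (23/2, 43/2)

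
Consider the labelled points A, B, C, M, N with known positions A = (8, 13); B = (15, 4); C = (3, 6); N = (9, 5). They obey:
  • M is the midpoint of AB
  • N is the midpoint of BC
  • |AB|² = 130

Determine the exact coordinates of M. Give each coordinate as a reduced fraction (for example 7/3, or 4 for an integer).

M = (23/2, 17/2)

1. M_x = 23/2  [2·M = A+B = (8, 13)+(15, 4)]
2. M_y = 17/2  [2·M = A+B = (8, 13)+(15, 4)]
   so M = (23/2, 17/2)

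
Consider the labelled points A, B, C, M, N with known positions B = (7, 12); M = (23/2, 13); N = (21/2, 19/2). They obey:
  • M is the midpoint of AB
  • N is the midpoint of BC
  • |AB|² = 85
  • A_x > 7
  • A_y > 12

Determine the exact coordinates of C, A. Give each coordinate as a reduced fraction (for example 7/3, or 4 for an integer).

1. A_x = 16  [A = 2·M−B = 2·(23/2, 13)−(7, 12)]
2. A_y = 14  [A = 2·M−B = 2·(23/2, 13)−(7, 12)]
   so A = (16, 14)
3. C_x = 14  [C = 2·N−B = 2·(21/2, 19/2)−(7, 12)]
4. C_y = 7  [C = 2·N−B = 2·(21/2, 19/2)−(7, 12)]
   so C = (14, 7)

C = (14, 7)
A = (16, 14)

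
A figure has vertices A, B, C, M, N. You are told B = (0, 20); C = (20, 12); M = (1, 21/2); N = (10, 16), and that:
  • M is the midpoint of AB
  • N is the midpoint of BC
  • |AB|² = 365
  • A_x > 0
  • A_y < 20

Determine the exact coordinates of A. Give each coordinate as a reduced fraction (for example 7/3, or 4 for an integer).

1. A_x = 2  [A = 2·M−B = 2·(1, 21/2)−(0, 20)]
2. A_y = 1  [A = 2·M−B = 2·(1, 21/2)−(0, 20)]
   so A = (2, 1)

A = (2, 1)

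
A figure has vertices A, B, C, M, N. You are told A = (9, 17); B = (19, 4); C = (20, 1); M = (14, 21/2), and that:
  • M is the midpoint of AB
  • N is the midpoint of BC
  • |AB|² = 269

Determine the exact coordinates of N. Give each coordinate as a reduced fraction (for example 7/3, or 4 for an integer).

N = (39/2, 5/2)

1. N_x = 39/2  [2·N = B+C = (19, 4)+(20, 1)]
2. N_y = 5/2  [2·N = B+C = (19, 4)+(20, 1)]
   so N = (39/2, 5/2)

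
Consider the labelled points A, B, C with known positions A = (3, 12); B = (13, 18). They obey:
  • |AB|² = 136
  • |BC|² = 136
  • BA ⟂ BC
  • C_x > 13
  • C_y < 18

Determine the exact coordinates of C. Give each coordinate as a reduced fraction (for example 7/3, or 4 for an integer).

1. C_x = 19  [[BA ⟂ BC ⇒ -10x-6y+238=0] ∩ [|C−(13, 18)|²=136]]
2. C_y = 8  [[BA ⟂ BC ⇒ -10x-6y+238=0] ∩ [|C−(13, 18)|²=136]]
   so C = (19, 8)

C = (19, 8)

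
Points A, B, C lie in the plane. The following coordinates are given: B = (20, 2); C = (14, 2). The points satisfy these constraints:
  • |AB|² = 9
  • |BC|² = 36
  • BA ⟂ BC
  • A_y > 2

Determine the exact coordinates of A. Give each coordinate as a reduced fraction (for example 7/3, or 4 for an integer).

1. A_x = 20  [[BA ⟂ BC ⇒ -6x+120=0] ∩ [|A−(20, 2)|²=9]]
2. A_y = 5  [[BA ⟂ BC ⇒ -6x+120=0] ∩ [|A−(20, 2)|²=9]]
   so A = (20, 5)

A = (20, 5)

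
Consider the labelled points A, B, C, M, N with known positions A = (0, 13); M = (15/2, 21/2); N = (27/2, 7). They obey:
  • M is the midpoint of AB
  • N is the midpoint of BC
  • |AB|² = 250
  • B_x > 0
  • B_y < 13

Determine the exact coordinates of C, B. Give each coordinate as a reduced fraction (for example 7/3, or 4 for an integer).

1. B_x = 15  [B = 2·M−A = 2·(15/2, 21/2)−(0, 13)]
2. B_y = 8  [B = 2·M−A = 2·(15/2, 21/2)−(0, 13)]
   so B = (15, 8)
3. C_x = 12  [C = 2·N−B = 2·(27/2, 7)−(15, 8)]
4. C_y = 6  [C = 2·N−B = 2·(27/2, 7)−(15, 8)]
   so C = (12, 6)

C = (12, 6)
B = (15, 8)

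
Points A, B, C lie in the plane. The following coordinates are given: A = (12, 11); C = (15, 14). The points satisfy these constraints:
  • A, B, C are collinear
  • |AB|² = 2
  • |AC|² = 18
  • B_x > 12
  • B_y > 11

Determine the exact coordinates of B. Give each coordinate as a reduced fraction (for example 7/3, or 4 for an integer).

B = (13, 12)

1. B_x = 13  [[A, B, C are collinear ⇒ 3x-3y-3=0] ∩ [|B−(12, 11)|²=2]]
2. B_y = 12  [[A, B, C are collinear ⇒ 3x-3y-3=0] ∩ [|B−(12, 11)|²=2]]
   so B = (13, 12)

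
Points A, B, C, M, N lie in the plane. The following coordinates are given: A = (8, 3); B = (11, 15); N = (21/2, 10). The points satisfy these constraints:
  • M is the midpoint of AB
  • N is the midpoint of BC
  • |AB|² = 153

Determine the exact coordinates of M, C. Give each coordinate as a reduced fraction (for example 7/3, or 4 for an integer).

1. M_x = 19/2  [2·M = A+B = (8, 3)+(11, 15)]
2. M_y = 9  [2·M = A+B = (8, 3)+(11, 15)]
   so M = (19/2, 9)
3. C_x = 10  [C = 2·N−B = 2·(21/2, 10)−(11, 15)]
4. C_y = 5  [C = 2·N−B = 2·(21/2, 10)−(11, 15)]
   so C = (10, 5)

M = (19/2, 9)
C = (10, 5)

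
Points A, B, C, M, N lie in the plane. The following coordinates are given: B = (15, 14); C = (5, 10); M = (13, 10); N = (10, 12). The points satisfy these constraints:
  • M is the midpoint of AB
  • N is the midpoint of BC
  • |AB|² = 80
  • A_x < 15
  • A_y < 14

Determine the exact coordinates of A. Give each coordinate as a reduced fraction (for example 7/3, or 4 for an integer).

1. A_x = 11  [A = 2·M−B = 2·(13, 10)−(15, 14)]
2. A_y = 6  [A = 2·M−B = 2·(13, 10)−(15, 14)]
   so A = (11, 6)

A = (11, 6)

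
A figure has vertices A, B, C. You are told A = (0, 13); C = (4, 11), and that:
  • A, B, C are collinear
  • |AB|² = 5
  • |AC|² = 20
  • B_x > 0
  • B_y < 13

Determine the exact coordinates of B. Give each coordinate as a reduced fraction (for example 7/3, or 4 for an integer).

1. B_x = 2  [[A, B, C are collinear ⇒ -2x-4y+52=0] ∩ [|B−(0, 13)|²=5]]
2. B_y = 12  [[A, B, C are collinear ⇒ -2x-4y+52=0] ∩ [|B−(0, 13)|²=5]]
   so B = (2, 12)

B = (2, 12)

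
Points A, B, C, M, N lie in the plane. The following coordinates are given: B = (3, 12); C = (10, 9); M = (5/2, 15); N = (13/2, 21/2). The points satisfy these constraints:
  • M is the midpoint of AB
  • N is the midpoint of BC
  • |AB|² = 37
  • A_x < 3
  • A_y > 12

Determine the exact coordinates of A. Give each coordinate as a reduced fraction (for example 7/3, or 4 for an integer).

A = (2, 18)

1. A_x = 2  [A = 2·M−B = 2·(5/2, 15)−(3, 12)]
2. A_y = 18  [A = 2·M−B = 2·(5/2, 15)−(3, 12)]
   so A = (2, 18)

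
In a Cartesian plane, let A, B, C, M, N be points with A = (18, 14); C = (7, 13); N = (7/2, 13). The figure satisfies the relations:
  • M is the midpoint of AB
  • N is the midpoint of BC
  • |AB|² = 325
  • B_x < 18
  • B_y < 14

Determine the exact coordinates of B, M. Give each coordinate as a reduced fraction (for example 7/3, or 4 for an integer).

1. B_x = 0  [B = 2·N−C = 2·(7/2, 13)−(7, 13)]
2. B_y = 13  [B = 2·N−C = 2·(7/2, 13)−(7, 13)]
   so B = (0, 13)
3. M_x = 9  [2·M = A+B = (18, 14)+(0, 13)]
4. M_y = 27/2  [2·M = A+B = (18, 14)+(0, 13)]
   so M = (9, 27/2)

B = (0, 13)
M = (9, 27/2)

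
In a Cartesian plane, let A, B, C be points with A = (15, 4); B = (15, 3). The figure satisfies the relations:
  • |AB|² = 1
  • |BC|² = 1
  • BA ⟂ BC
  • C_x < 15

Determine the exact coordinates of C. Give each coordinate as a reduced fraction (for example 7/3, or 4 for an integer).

C = (14, 3)

1. C_x = 14  [[BA ⟂ BC ⇒ 1y-3=0] ∩ [|C−(15, 3)|²=1]]
2. C_y = 3  [[BA ⟂ BC ⇒ 1y-3=0] ∩ [|C−(15, 3)|²=1]]
   so C = (14, 3)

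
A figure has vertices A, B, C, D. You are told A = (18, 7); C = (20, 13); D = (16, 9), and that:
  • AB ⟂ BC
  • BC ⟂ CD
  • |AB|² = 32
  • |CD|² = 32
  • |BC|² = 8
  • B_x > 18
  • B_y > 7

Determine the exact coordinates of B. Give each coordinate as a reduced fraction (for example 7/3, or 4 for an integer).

B = (22, 11)

1. B_x = 22  [[BC ⟂ CD ⇒ 4x+4y-132=0] ∩ [|B−(18, 7)|²=32]]
2. B_y = 11  [[BC ⟂ CD ⇒ 4x+4y-132=0] ∩ [|B−(18, 7)|²=32]]
   so B = (22, 11)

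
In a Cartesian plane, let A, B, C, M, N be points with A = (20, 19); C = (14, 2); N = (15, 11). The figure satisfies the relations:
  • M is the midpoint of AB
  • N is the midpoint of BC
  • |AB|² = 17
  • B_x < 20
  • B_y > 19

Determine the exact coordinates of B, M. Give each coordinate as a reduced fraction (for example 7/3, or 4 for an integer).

B = (16, 20)
M = (18, 39/2)

1. B_x = 16  [B = 2·N−C = 2·(15, 11)−(14, 2)]
2. B_y = 20  [B = 2·N−C = 2·(15, 11)−(14, 2)]
   so B = (16, 20)
3. M_x = 18  [2·M = A+B = (20, 19)+(16, 20)]
4. M_y = 39/2  [2·M = A+B = (20, 19)+(16, 20)]
   so M = (18, 39/2)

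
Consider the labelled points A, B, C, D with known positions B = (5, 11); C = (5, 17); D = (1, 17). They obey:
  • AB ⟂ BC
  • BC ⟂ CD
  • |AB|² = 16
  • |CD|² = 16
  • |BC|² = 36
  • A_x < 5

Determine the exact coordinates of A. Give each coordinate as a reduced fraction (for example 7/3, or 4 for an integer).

1. A_x = 1  [[AB ⟂ BC ⇒ -6y+66=0] ∩ [|A−(5, 11)|²=16]]
2. A_y = 11  [[AB ⟂ BC ⇒ -6y+66=0] ∩ [|A−(5, 11)|²=16]]
   so A = (1, 11)

A = (1, 11)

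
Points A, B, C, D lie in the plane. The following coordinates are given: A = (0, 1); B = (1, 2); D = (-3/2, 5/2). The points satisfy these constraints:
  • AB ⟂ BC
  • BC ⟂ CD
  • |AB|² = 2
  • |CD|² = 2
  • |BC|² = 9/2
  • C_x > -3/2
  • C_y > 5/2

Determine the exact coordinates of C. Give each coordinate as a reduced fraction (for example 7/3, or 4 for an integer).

C = (-1/2, 7/2)

1. C_x = -1/2  [[AB ⟂ BC ⇒ 1x+1y-3=0] ∩ [|C−(-3/2, 5/2)|²=2]]
2. C_y = 7/2  [[AB ⟂ BC ⇒ 1x+1y-3=0] ∩ [|C−(-3/2, 5/2)|²=2]]
   so C = (-1/2, 7/2)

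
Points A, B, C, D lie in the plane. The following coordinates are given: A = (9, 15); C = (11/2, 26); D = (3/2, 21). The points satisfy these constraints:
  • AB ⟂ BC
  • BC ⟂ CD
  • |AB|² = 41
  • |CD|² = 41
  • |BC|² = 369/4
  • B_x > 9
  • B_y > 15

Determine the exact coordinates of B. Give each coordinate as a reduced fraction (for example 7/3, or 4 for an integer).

B = (13, 20)

1. B_x = 13  [[BC ⟂ CD ⇒ 4x+5y-152=0] ∩ [|B−(9, 15)|²=41]]
2. B_y = 20  [[BC ⟂ CD ⇒ 4x+5y-152=0] ∩ [|B−(9, 15)|²=41]]
   so B = (13, 20)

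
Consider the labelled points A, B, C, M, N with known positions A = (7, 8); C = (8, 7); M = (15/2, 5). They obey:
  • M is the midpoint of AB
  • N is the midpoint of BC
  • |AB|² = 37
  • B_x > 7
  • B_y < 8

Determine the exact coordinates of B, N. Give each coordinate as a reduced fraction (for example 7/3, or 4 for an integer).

1. B_x = 8  [B = 2·M−A = 2·(15/2, 5)−(7, 8)]
2. B_y = 2  [B = 2·M−A = 2·(15/2, 5)−(7, 8)]
   so B = (8, 2)
3. N_x = 8  [2·N = B+C = (8, 2)+(8, 7)]
4. N_y = 9/2  [2·N = B+C = (8, 2)+(8, 7)]
   so N = (8, 9/2)

B = (8, 2)
N = (8, 9/2)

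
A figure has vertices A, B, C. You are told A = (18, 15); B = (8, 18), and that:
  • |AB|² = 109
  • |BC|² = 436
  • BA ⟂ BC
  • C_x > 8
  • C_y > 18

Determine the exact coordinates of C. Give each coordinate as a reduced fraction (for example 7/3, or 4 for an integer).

1. C_x = 14  [[BA ⟂ BC ⇒ 10x-3y-26=0] ∩ [|C−(8, 18)|²=436]]
2. C_y = 38  [[BA ⟂ BC ⇒ 10x-3y-26=0] ∩ [|C−(8, 18)|²=436]]
   so C = (14, 38)

C = (14, 38)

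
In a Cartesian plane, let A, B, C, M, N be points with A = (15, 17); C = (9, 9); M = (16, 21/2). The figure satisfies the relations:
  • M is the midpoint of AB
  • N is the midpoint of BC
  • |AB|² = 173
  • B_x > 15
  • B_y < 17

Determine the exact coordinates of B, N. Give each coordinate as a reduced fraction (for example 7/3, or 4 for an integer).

B = (17, 4)
N = (13, 13/2)

1. B_x = 17  [B = 2·M−A = 2·(16, 21/2)−(15, 17)]
2. B_y = 4  [B = 2·M−A = 2·(16, 21/2)−(15, 17)]
   so B = (17, 4)
3. N_x = 13  [2·N = B+C = (17, 4)+(9, 9)]
4. N_y = 13/2  [2·N = B+C = (17, 4)+(9, 9)]
   so N = (13, 13/2)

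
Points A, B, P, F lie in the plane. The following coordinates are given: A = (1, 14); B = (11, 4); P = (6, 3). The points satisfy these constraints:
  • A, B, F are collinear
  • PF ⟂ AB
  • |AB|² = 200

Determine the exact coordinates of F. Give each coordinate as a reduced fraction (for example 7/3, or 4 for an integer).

F = (9, 6)

1. F_x = 9  [[A, B, F are collinear ⇒ 10x+10y-150=0] ∩ [PF ⟂ AB ⇒ 10x-10y-30=0]]
2. F_y = 6  [[A, B, F are collinear ⇒ 10x+10y-150=0] ∩ [PF ⟂ AB ⇒ 10x-10y-30=0]]
   so F = (9, 6)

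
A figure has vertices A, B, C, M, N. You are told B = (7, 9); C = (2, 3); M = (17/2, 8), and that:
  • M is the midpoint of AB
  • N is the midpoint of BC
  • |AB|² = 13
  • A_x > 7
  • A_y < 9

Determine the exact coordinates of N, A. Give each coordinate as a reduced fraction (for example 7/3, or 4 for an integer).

1. A_x = 10  [A = 2·M−B = 2·(17/2, 8)−(7, 9)]
2. A_y = 7  [A = 2·M−B = 2·(17/2, 8)−(7, 9)]
   so A = (10, 7)
3. N_x = 9/2  [2·N = B+C = (7, 9)+(2, 3)]
4. N_y = 6  [2·N = B+C = (7, 9)+(2, 3)]
   so N = (9/2, 6)

N = (9/2, 6)
A = (10, 7)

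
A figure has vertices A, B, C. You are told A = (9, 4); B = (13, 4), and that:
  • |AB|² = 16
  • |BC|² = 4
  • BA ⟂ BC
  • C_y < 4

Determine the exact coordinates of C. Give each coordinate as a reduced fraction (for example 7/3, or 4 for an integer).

1. C_x = 13  [[BA ⟂ BC ⇒ -4x+52=0] ∩ [|C−(13, 4)|²=4]]
2. C_y = 2  [[BA ⟂ BC ⇒ -4x+52=0] ∩ [|C−(13, 4)|²=4]]
   so C = (13, 2)

C = (13, 2)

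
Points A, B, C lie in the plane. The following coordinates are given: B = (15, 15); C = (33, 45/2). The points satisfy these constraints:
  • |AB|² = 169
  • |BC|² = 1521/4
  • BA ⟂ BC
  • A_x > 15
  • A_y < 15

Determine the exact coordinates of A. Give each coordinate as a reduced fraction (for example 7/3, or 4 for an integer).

1. A_x = 20  [[BA ⟂ BC ⇒ 18x+15/2y-765/2=0] ∩ [|A−(15, 15)|²=169]]
2. A_y = 3  [[BA ⟂ BC ⇒ 18x+15/2y-765/2=0] ∩ [|A−(15, 15)|²=169]]
   so A = (20, 3)

A = (20, 3)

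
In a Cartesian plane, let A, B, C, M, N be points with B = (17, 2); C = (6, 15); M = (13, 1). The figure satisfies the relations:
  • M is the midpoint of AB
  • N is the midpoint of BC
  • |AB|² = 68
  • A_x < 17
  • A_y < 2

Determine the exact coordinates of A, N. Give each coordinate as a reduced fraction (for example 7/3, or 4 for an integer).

1. A_x = 9  [A = 2·M−B = 2·(13, 1)−(17, 2)]
2. A_y = 0  [A = 2·M−B = 2·(13, 1)−(17, 2)]
   so A = (9, 0)
3. N_x = 23/2  [2·N = B+C = (17, 2)+(6, 15)]
4. N_y = 17/2  [2·N = B+C = (17, 2)+(6, 15)]
   so N = (23/2, 17/2)

A = (9, 0)
N = (23/2, 17/2)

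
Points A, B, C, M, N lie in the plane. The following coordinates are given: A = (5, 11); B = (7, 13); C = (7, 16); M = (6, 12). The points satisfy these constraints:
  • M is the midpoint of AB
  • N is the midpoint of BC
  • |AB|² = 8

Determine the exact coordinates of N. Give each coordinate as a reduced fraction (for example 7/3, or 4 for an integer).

N = (7, 29/2)

1. N_x = 7  [2·N = B+C = (7, 13)+(7, 16)]
2. N_y = 29/2  [2·N = B+C = (7, 13)+(7, 16)]
   so N = (7, 29/2)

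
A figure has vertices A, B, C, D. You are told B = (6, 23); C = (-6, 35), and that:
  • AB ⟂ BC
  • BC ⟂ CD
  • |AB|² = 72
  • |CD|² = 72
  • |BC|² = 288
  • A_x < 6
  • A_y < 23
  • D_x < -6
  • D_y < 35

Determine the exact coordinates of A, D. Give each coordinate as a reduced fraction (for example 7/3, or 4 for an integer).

A = (0, 17)
D = (-12, 29)

1. A_x = 0  [[AB ⟂ BC ⇒ 12x-12y+204=0] ∩ [|A−(6, 23)|²=72]]
2. A_y = 17  [[AB ⟂ BC ⇒ 12x-12y+204=0] ∩ [|A−(6, 23)|²=72]]
   so A = (0, 17)
3. D_x = -12  [[BC ⟂ CD ⇒ -12x+12y-492=0] ∩ [|D−(-6, 35)|²=72]]
4. D_y = 29  [[BC ⟂ CD ⇒ -12x+12y-492=0] ∩ [|D−(-6, 35)|²=72]]
   so D = (-12, 29)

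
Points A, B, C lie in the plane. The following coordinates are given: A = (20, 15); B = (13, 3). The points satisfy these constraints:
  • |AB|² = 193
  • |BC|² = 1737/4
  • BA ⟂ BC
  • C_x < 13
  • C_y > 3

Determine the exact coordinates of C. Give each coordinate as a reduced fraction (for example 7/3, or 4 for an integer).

C = (-5, 27/2)

1. C_x = -5  [[BA ⟂ BC ⇒ 7x+12y-127=0] ∩ [|C−(13, 3)|²=1737/4]]
2. C_y = 27/2  [[BA ⟂ BC ⇒ 7x+12y-127=0] ∩ [|C−(13, 3)|²=1737/4]]
   so C = (-5, 27/2)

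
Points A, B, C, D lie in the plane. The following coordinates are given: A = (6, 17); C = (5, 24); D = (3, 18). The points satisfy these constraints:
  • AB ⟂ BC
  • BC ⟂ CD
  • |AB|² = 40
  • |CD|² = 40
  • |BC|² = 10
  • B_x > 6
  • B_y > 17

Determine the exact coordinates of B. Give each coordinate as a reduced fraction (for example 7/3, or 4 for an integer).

1. B_x = 8  [[BC ⟂ CD ⇒ 2x+6y-154=0] ∩ [|B−(6, 17)|²=40]]
2. B_y = 23  [[BC ⟂ CD ⇒ 2x+6y-154=0] ∩ [|B−(6, 17)|²=40]]
   so B = (8, 23)

B = (8, 23)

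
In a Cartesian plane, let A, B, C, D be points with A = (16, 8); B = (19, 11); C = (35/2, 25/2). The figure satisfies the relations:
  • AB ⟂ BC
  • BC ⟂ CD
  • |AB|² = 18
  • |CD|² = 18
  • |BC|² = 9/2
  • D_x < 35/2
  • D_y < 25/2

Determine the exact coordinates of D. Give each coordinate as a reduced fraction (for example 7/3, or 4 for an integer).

D = (29/2, 19/2)

1. D_x = 29/2  [[BC ⟂ CD ⇒ -3/2x+3/2y+15/2=0] ∩ [|D−(35/2, 25/2)|²=18]]
2. D_y = 19/2  [[BC ⟂ CD ⇒ -3/2x+3/2y+15/2=0] ∩ [|D−(35/2, 25/2)|²=18]]
   so D = (29/2, 19/2)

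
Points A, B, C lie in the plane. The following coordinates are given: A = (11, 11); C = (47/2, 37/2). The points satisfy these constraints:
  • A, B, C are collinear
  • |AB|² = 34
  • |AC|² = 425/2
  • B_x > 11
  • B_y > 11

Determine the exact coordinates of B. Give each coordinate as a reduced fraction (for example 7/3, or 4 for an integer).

B = (16, 14)

1. B_x = 16  [[A, B, C are collinear ⇒ 15/2x-25/2y+55=0] ∩ [|B−(11, 11)|²=34]]
2. B_y = 14  [[A, B, C are collinear ⇒ 15/2x-25/2y+55=0] ∩ [|B−(11, 11)|²=34]]
   so B = (16, 14)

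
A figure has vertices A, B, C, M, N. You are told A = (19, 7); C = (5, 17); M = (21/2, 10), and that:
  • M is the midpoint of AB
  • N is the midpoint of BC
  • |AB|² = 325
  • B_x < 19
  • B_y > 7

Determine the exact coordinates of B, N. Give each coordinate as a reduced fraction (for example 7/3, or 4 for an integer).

B = (2, 13)
N = (7/2, 15)

1. B_x = 2  [B = 2·M−A = 2·(21/2, 10)−(19, 7)]
2. B_y = 13  [B = 2·M−A = 2·(21/2, 10)−(19, 7)]
   so B = (2, 13)
3. N_x = 7/2  [2·N = B+C = (2, 13)+(5, 17)]
4. N_y = 15  [2·N = B+C = (2, 13)+(5, 17)]
   so N = (7/2, 15)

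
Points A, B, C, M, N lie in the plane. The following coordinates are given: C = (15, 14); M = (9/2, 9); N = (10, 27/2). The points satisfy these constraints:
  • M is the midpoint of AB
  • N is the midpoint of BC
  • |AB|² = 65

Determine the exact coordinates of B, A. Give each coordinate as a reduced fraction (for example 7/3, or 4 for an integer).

1. B_x = 5  [B = 2·N−C = 2·(10, 27/2)−(15, 14)]
2. B_y = 13  [B = 2·N−C = 2·(10, 27/2)−(15, 14)]
   so B = (5, 13)
3. A_x = 4  [A = 2·M−B = 2·(9/2, 9)−(5, 13)]
4. A_y = 5  [A = 2·M−B = 2·(9/2, 9)−(5, 13)]
   so A = (4, 5)

B = (5, 13)
A = (4, 5)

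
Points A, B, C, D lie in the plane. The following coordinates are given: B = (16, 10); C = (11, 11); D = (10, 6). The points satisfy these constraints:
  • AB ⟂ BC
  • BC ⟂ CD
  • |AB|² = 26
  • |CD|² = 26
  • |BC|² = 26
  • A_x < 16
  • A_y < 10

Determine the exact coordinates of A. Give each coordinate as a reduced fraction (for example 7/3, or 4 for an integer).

A = (15, 5)

1. A_x = 15  [[AB ⟂ BC ⇒ 5x-1y-70=0] ∩ [|A−(16, 10)|²=26]]
2. A_y = 5  [[AB ⟂ BC ⇒ 5x-1y-70=0] ∩ [|A−(16, 10)|²=26]]
   so A = (15, 5)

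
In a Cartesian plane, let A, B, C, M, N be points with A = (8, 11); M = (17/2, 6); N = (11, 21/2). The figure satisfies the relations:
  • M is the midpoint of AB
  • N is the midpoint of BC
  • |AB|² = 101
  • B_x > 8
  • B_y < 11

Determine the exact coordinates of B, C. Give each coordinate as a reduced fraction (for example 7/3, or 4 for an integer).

B = (9, 1)
C = (13, 20)

1. B_x = 9  [B = 2·M−A = 2·(17/2, 6)−(8, 11)]
2. B_y = 1  [B = 2·M−A = 2·(17/2, 6)−(8, 11)]
   so B = (9, 1)
3. C_x = 13  [C = 2·N−B = 2·(11, 21/2)−(9, 1)]
4. C_y = 20  [C = 2·N−B = 2·(11, 21/2)−(9, 1)]
   so C = (13, 20)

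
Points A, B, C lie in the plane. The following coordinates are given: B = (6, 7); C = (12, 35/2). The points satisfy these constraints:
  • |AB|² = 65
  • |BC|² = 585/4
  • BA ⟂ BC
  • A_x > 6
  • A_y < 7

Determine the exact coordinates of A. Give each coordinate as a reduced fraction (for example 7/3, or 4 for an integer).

A = (13, 3)

1. A_x = 13  [[BA ⟂ BC ⇒ 6x+21/2y-219/2=0] ∩ [|A−(6, 7)|²=65]]
2. A_y = 3  [[BA ⟂ BC ⇒ 6x+21/2y-219/2=0] ∩ [|A−(6, 7)|²=65]]
   so A = (13, 3)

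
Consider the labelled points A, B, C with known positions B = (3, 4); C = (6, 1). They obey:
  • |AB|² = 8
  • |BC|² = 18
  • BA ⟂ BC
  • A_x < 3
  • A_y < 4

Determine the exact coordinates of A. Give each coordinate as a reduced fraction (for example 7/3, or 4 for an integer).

1. A_x = 1  [[BA ⟂ BC ⇒ 3x-3y+3=0] ∩ [|A−(3, 4)|²=8]]
2. A_y = 2  [[BA ⟂ BC ⇒ 3x-3y+3=0] ∩ [|A−(3, 4)|²=8]]
   so A = (1, 2)

A = (1, 2)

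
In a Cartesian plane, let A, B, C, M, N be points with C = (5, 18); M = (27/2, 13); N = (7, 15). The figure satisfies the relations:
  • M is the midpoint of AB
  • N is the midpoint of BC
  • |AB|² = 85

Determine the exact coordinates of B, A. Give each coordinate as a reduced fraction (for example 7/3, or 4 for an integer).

1. B_x = 9  [B = 2·N−C = 2·(7, 15)−(5, 18)]
2. B_y = 12  [B = 2·N−C = 2·(7, 15)−(5, 18)]
   so B = (9, 12)
3. A_x = 18  [A = 2·M−B = 2·(27/2, 13)−(9, 12)]
4. A_y = 14  [A = 2·M−B = 2·(27/2, 13)−(9, 12)]
   so A = (18, 14)

B = (9, 12)
A = (18, 14)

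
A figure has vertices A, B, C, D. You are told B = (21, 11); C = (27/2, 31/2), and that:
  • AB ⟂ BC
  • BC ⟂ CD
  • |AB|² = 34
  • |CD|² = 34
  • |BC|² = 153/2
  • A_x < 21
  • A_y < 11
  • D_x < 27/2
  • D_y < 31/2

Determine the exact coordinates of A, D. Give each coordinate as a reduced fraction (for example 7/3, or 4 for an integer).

A = (18, 6)
D = (21/2, 21/2)

1. A_x = 18  [[AB ⟂ BC ⇒ 15/2x-9/2y-108=0] ∩ [|A−(21, 11)|²=34]]
2. A_y = 6  [[AB ⟂ BC ⇒ 15/2x-9/2y-108=0] ∩ [|A−(21, 11)|²=34]]
   so A = (18, 6)
3. D_x = 21/2  [[BC ⟂ CD ⇒ -15/2x+9/2y+63/2=0] ∩ [|D−(27/2, 31/2)|²=34]]
4. D_y = 21/2  [[BC ⟂ CD ⇒ -15/2x+9/2y+63/2=0] ∩ [|D−(27/2, 31/2)|²=34]]
   so D = (21/2, 21/2)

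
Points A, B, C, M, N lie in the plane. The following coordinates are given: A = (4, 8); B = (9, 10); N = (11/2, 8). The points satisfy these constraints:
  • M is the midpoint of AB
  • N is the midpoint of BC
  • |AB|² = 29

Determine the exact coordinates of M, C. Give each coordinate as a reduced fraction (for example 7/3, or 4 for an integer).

M = (13/2, 9)
C = (2, 6)

1. M_x = 13/2  [2·M = A+B = (4, 8)+(9, 10)]
2. M_y = 9  [2·M = A+B = (4, 8)+(9, 10)]
   so M = (13/2, 9)
3. C_x = 2  [C = 2·N−B = 2·(11/2, 8)−(9, 10)]
4. C_y = 6  [C = 2·N−B = 2·(11/2, 8)−(9, 10)]
   so C = (2, 6)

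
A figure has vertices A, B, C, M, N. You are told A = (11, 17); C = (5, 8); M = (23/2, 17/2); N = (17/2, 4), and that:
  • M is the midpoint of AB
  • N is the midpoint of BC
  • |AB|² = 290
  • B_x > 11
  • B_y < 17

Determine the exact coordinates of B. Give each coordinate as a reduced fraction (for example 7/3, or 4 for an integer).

1. B_x = 12  [B = 2·M−A = 2·(23/2, 17/2)−(11, 17)]
2. B_y = 0  [B = 2·M−A = 2·(23/2, 17/2)−(11, 17)]
   so B = (12, 0)

B = (12, 0)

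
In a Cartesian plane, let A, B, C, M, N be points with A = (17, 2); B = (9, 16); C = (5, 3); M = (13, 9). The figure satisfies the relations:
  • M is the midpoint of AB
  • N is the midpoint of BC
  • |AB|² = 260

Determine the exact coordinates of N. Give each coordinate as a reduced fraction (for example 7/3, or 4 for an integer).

1. N_x = 7  [2·N = B+C = (9, 16)+(5, 3)]
2. N_y = 19/2  [2·N = B+C = (9, 16)+(5, 3)]
   so N = (7, 19/2)

N = (7, 19/2)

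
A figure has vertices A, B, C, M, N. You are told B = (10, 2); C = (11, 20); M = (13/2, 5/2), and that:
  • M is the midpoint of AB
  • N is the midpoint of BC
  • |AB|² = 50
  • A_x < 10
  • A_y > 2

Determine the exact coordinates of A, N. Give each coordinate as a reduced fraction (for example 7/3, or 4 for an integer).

1. A_x = 3  [A = 2·M−B = 2·(13/2, 5/2)−(10, 2)]
2. A_y = 3  [A = 2·M−B = 2·(13/2, 5/2)−(10, 2)]
   so A = (3, 3)
3. N_x = 21/2  [2·N = B+C = (10, 2)+(11, 20)]
4. N_y = 11  [2·N = B+C = (10, 2)+(11, 20)]
   so N = (21/2, 11)

A = (3, 3)
N = (21/2, 11)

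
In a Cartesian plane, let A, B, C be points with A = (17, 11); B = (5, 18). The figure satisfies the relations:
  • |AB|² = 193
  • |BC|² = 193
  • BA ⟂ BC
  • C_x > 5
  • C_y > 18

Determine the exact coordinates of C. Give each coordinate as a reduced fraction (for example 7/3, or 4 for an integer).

1. C_x = 12  [[BA ⟂ BC ⇒ 12x-7y+66=0] ∩ [|C−(5, 18)|²=193]]
2. C_y = 30  [[BA ⟂ BC ⇒ 12x-7y+66=0] ∩ [|C−(5, 18)|²=193]]
   so C = (12, 30)

C = (12, 30)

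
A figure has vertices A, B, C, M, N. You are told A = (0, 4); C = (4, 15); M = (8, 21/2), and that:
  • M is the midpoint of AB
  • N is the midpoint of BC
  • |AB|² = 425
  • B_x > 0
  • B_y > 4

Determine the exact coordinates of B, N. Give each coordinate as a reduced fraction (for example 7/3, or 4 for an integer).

1. B_x = 16  [B = 2·M−A = 2·(8, 21/2)−(0, 4)]
2. B_y = 17  [B = 2·M−A = 2·(8, 21/2)−(0, 4)]
   so B = (16, 17)
3. N_x = 10  [2·N = B+C = (16, 17)+(4, 15)]
4. N_y = 16  [2·N = B+C = (16, 17)+(4, 15)]
   so N = (10, 16)

B = (16, 17)
N = (10, 16)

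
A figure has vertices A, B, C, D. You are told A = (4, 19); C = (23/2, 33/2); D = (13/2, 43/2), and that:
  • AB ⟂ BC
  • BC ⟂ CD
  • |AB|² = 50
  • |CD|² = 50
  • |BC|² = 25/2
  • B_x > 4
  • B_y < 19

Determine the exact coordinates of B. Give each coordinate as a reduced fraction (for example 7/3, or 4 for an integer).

B = (9, 14)

1. B_x = 9  [[BC ⟂ CD ⇒ 5x-5y+25=0] ∩ [|B−(4, 19)|²=50]]
2. B_y = 14  [[BC ⟂ CD ⇒ 5x-5y+25=0] ∩ [|B−(4, 19)|²=50]]
   so B = (9, 14)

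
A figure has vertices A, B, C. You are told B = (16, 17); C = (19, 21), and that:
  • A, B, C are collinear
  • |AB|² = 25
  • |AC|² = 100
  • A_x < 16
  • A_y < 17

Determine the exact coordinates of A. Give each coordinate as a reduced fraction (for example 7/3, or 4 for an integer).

1. A_x = 13  [[A, B, C are collinear ⇒ -4x+3y+13=0] ∩ [|A−(16, 17)|²=25]]
2. A_y = 13  [[A, B, C are collinear ⇒ -4x+3y+13=0] ∩ [|A−(16, 17)|²=25]]
   so A = (13, 13)

A = (13, 13)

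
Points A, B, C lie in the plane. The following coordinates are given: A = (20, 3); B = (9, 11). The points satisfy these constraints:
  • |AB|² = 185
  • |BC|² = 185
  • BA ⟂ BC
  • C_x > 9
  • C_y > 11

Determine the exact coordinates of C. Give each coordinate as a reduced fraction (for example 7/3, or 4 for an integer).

1. C_x = 17  [[BA ⟂ BC ⇒ 11x-8y-11=0] ∩ [|C−(9, 11)|²=185]]
2. C_y = 22  [[BA ⟂ BC ⇒ 11x-8y-11=0] ∩ [|C−(9, 11)|²=185]]
   so C = (17, 22)

C = (17, 22)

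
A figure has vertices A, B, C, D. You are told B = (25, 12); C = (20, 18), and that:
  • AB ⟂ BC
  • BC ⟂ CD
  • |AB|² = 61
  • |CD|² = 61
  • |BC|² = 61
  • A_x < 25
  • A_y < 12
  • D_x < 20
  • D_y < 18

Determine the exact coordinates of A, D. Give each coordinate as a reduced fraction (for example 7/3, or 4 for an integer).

1. A_x = 19  [[AB ⟂ BC ⇒ 5x-6y-53=0] ∩ [|A−(25, 12)|²=61]]
2. A_y = 7  [[AB ⟂ BC ⇒ 5x-6y-53=0] ∩ [|A−(25, 12)|²=61]]
   so A = (19, 7)
3. D_x = 14  [[BC ⟂ CD ⇒ -5x+6y-8=0] ∩ [|D−(20, 18)|²=61]]
4. D_y = 13  [[BC ⟂ CD ⇒ -5x+6y-8=0] ∩ [|D−(20, 18)|²=61]]
   so D = (14, 13)

A = (19, 7)
D = (14, 13)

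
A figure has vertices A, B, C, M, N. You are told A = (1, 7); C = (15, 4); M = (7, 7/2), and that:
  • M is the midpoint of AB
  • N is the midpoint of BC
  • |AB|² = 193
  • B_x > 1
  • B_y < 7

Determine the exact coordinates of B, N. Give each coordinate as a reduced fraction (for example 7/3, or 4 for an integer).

1. B_x = 13  [B = 2·M−A = 2·(7, 7/2)−(1, 7)]
2. B_y = 0  [B = 2·M−A = 2·(7, 7/2)−(1, 7)]
   so B = (13, 0)
3. N_x = 14  [2·N = B+C = (13, 0)+(15, 4)]
4. N_y = 2  [2·N = B+C = (13, 0)+(15, 4)]
   so N = (14, 2)

B = (13, 0)
N = (14, 2)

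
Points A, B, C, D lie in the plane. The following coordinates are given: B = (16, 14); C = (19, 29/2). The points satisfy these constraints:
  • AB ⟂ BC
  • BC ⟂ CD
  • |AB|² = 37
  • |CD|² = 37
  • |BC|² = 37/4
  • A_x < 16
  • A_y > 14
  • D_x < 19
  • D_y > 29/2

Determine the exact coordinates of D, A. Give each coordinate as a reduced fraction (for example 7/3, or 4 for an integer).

D = (18, 41/2)
A = (15, 20)

1. D_x = 18  [[BC ⟂ CD ⇒ 3x+1/2y-257/4=0] ∩ [|D−(19, 29/2)|²=37]]
2. D_y = 41/2  [[BC ⟂ CD ⇒ 3x+1/2y-257/4=0] ∩ [|D−(19, 29/2)|²=37]]
   so D = (18, 41/2)
3. A_x = 15  [[AB ⟂ BC ⇒ -3x-1/2y+55=0] ∩ [|A−(16, 14)|²=37]]
4. A_y = 20  [[AB ⟂ BC ⇒ -3x-1/2y+55=0] ∩ [|A−(16, 14)|²=37]]
   so A = (15, 20)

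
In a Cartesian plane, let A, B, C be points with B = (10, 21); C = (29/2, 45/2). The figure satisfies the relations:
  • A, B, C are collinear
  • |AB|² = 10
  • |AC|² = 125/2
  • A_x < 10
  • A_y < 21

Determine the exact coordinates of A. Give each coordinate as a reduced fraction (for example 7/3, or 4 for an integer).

A = (7, 20)

1. A_x = 7  [[A, B, C are collinear ⇒ -3/2x+9/2y-159/2=0] ∩ [|A−(10, 21)|²=10]]
2. A_y = 20  [[A, B, C are collinear ⇒ -3/2x+9/2y-159/2=0] ∩ [|A−(10, 21)|²=10]]
   so A = (7, 20)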